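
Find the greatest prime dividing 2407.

2407 = 29 · 83
83 is prime.
So 2407 = 29 · 83; the largest prime factor is 83.

83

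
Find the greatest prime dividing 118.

118 = 2 · 59
59 is prime.
So 118 = 2 · 59; the largest prime factor is 59.

59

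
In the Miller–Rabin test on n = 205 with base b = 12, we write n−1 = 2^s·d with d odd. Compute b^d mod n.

205 − 1 = 204 = 2^2 · 51, so d = 51.
12^1 ≡ 12 (mod 205)
12^2 ≡ 12^2 = 144 ≡ 144 (mod 205)
12^4 ≡ 144^2 = 20736 ≡ 31 (mod 205)
12^8 ≡ 31^2 = 961 ≡ 141 (mod 205)
12^16 ≡ 141^2 = 19881 ≡ 201 (mod 205)
12^32 ≡ 201^2 = 40401 ≡ 16 (mod 205)
51 = 32 + 16 + 2 + 1 in binary powers of 2.
So 12^51 ≡ 16 · 201 · 144 · 12 ≡ 108 (mod 205).
Squaring chain: 108 → 184; never reaches −1, so base 12 is a Miller–Rabin witness that 205 is composite.

108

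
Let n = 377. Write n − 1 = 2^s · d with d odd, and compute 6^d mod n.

323

377 − 1 = 376 = 2^3 · 47, so d = 47.
6^1 ≡ 6 (mod 377)
6^2 ≡ 6^2 = 36 ≡ 36 (mod 377)
6^4 ≡ 36^2 = 1296 ≡ 165 (mod 377)
6^8 ≡ 165^2 = 27225 ≡ 81 (mod 377)
6^16 ≡ 81^2 = 6561 ≡ 152 (mod 377)
6^32 ≡ 152^2 = 23104 ≡ 107 (mod 377)
47 = 32 + 8 + 4 + 2 + 1 in binary powers of 2.
So 6^47 ≡ 107 · 81 · 165 · 36 · 6 ≡ 323 (mod 377).
Squaring chain: 323 → 277 → 198; never reaches −1, so base 6 is a Miller–Rabin witness that 377 is composite.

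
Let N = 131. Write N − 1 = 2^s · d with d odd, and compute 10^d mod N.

130

131 − 1 = 130 = 2^1 · 65, so d = 65.
10^1 ≡ 10 (mod 131)
10^2 ≡ 10^2 = 100 ≡ 100 (mod 131)
10^4 ≡ 100^2 = 10000 ≡ 44 (mod 131)
10^8 ≡ 44^2 = 1936 ≡ 102 (mod 131)
10^16 ≡ 102^2 = 10404 ≡ 55 (mod 131)
10^32 ≡ 55^2 = 3025 ≡ 12 (mod 131)
10^64 ≡ 12^2 = 144 ≡ 13 (mod 131)
65 = 64 + 1 in binary powers of 2.
So 10^65 ≡ 13 · 10 ≡ 130 (mod 131).
Since 10^d ≡ 130 (mod 131), base 10 does not prove 131 composite.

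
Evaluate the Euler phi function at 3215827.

3149280

Factor: 3215827 = 109 · 163 · 181.
φ(3215827) = (109−1) · (163−1) · (181−1) = 108 · 162 · 180 = 3149280.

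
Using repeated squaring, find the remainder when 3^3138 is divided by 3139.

3^1 ≡ 3 (mod 3139)
3^2 ≡ 3^2 = 9 ≡ 9 (mod 3139)
3^4 ≡ 9^2 = 81 ≡ 81 (mod 3139)
3^8 ≡ 81^2 = 6561 ≡ 283 (mod 3139)
3^16 ≡ 283^2 = 80089 ≡ 1614 (mod 3139)
3^32 ≡ 1614^2 = 2604996 ≡ 2765 (mod 3139)
3^64 ≡ 2765^2 = 7645225 ≡ 1760 (mod 3139)
3^128 ≡ 1760^2 = 3097600 ≡ 2546 (mod 3139)
3^256 ≡ 2546^2 = 6482116 ≡ 81 (mod 3139)
3^512 ≡ 81^2 = 6561 ≡ 283 (mod 3139)
3^1024 ≡ 283^2 = 80089 ≡ 1614 (mod 3139)
3^2048 ≡ 1614^2 = 2604996 ≡ 2765 (mod 3139)
3138 = 2048 + 1024 + 64 + 2 in binary powers of 2.
So 3^3138 ≡ 2765 · 1614 · 1760 · 9 ≡ 656 (mod 3139).
Since 656 ≠ 1, base 3 is a Fermat witness: 3139 is composite.

656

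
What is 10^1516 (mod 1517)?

10

10^1 ≡ 10 (mod 1517)
10^2 ≡ 10^2 = 100 ≡ 100 (mod 1517)
10^4 ≡ 100^2 = 10000 ≡ 898 (mod 1517)
10^8 ≡ 898^2 = 806404 ≡ 877 (mod 1517)
10^16 ≡ 877^2 = 769129 ≡ 10 (mod 1517)
10^32 ≡ 10^2 = 100 ≡ 100 (mod 1517)
10^64 ≡ 100^2 = 10000 ≡ 898 (mod 1517)
10^128 ≡ 898^2 = 806404 ≡ 877 (mod 1517)
10^256 ≡ 877^2 = 769129 ≡ 10 (mod 1517)
10^512 ≡ 10^2 = 100 ≡ 100 (mod 1517)
10^1024 ≡ 100^2 = 10000 ≡ 898 (mod 1517)
1516 = 1024 + 256 + 128 + 64 + 32 + 8 + 4 in binary powers of 2.
So 10^1516 ≡ 898 · 10 · 877 · 898 · 100 · 877 · 898 ≡ 10 (mod 1517).
Since 10 ≠ 1, base 10 is a Fermat witness: 1517 is composite.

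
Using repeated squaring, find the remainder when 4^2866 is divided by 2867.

4^1 ≡ 4 (mod 2867)
4^2 ≡ 4^2 = 16 ≡ 16 (mod 2867)
4^4 ≡ 16^2 = 256 ≡ 256 (mod 2867)
4^8 ≡ 256^2 = 65536 ≡ 2462 (mod 2867)
4^16 ≡ 2462^2 = 6061444 ≡ 606 (mod 2867)
4^32 ≡ 606^2 = 367236 ≡ 260 (mod 2867)
4^64 ≡ 260^2 = 67600 ≡ 1659 (mod 2867)
4^128 ≡ 1659^2 = 2752281 ≡ 2828 (mod 2867)
4^256 ≡ 2828^2 = 7997584 ≡ 1521 (mod 2867)
4^512 ≡ 1521^2 = 2313441 ≡ 2639 (mod 2867)
4^1024 ≡ 2639^2 = 6964321 ≡ 378 (mod 2867)
4^2048 ≡ 378^2 = 142884 ≡ 2401 (mod 2867)
2866 = 2048 + 512 + 256 + 32 + 16 + 2 in binary powers of 2.
So 4^2866 ≡ 2401 · 2639 · 1521 · 260 · 606 · 16 ≡ 972 (mod 2867).
Since 972 ≠ 1, base 4 is a Fermat witness: 2867 is composite.

972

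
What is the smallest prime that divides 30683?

30683 is odd.
Digit sum 20, not divisible by 3.
Ends in 3: not divisible by 5.
7: 30683 = 7·4383 + 2
11: 30683 = 11·2789 + 4
13: 30683 = 13·2360 + 3
17: 30683 = 17·1804 + 15
19: 30683 = 19·1614 + 17
23: 30683 = 23·1334 + 1
29: 30683 = 29·1058 + 1
31: 30683 = 31·989 + 24
37: 30683 = 37·829 + 10
41: 30683 = 41·748 + 15
43: 30683 = 43·713 + 24
47: 30683 = 47·652 + 39
53: 30683 = 53·578 + 49
59: 30683 = 59·520 + 3
61: 30683 = 61·503

61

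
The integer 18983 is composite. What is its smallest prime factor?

18983 is odd.
Digit sum 29, not divisible by 3.
Ends in 3: not divisible by 5.
7: 18983 = 7·2711 + 6
11: 18983 = 11·1725 + 8
13: 18983 = 13·1460 + 3
17: 18983 = 17·1116 + 11
19: 18983 = 19·999 + 2
23: 18983 = 23·825 + 8
29: 18983 = 29·654 + 17
31: 18983 = 31·612 + 11
37: 18983 = 37·513 + 2
41: 18983 = 41·463

41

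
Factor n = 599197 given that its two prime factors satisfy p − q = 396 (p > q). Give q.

601

Since p = q + 396, we have 599197 = q(q + 396), so q² + 396q − 599197 = 0.
Discriminant: 396² + 4·599197 = 156816 + 2396788 = 2553604; √2553604 = 1598.
q = (−396 + 1598)/2 = 601, and p = q + 396 = 997.
Check: 601 · 997 = 599197.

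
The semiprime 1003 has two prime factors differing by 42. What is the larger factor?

Since p = q + 42, we have 1003 = q(q + 42), so q² + 42q − 1003 = 0.
Discriminant: 42² + 4·1003 = 1764 + 4012 = 5776; √5776 = 76.
q = (−42 + 76)/2 = 17, and p = q + 42 = 59.
Check: 17 · 59 = 1003.

59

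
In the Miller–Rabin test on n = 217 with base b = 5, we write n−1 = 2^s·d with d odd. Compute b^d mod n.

217 − 1 = 216 = 2^3 · 27, so d = 27.
5^1 ≡ 5 (mod 217)
5^2 ≡ 5^2 = 25 ≡ 25 (mod 217)
5^4 ≡ 25^2 = 625 ≡ 191 (mod 217)
5^8 ≡ 191^2 = 36481 ≡ 25 (mod 217)
5^16 ≡ 25^2 = 625 ≡ 191 (mod 217)
27 = 16 + 8 + 2 + 1 in binary powers of 2.
So 5^27 ≡ 191 · 25 · 25 · 5 ≡ 125 (mod 217).
Squaring chain: 125 → 1 → 1; never reaches −1, so base 5 is a Miller–Rabin witness that 217 is composite.

125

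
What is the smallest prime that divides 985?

5

985 is odd.
Digit sum 22, not divisible by 3.
Ends in 5: divisible by 5.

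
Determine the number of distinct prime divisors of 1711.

1711 = 29 · 59
1711 = 29 · 59, which has 2 distinct prime factors.

2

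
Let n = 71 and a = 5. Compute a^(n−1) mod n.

5^1 ≡ 5 (mod 71)
5^2 ≡ 5^2 = 25 ≡ 25 (mod 71)
5^4 ≡ 25^2 = 625 ≡ 57 (mod 71)
5^8 ≡ 57^2 = 3249 ≡ 54 (mod 71)
5^16 ≡ 54^2 = 2916 ≡ 5 (mod 71)
5^32 ≡ 5^2 = 25 ≡ 25 (mod 71)
5^64 ≡ 25^2 = 625 ≡ 57 (mod 71)
70 = 64 + 4 + 2 in binary powers of 2.
So 5^70 ≡ 57 · 57 · 25 ≡ 1 (mod 71).
Since the result is 1, base 5 gives no evidence that 71 is composite.

1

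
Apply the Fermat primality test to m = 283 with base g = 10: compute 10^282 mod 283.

10^1 ≡ 10 (mod 283)
10^2 ≡ 10^2 = 100 ≡ 100 (mod 283)
10^4 ≡ 100^2 = 10000 ≡ 95 (mod 283)
10^8 ≡ 95^2 = 9025 ≡ 252 (mod 283)
10^16 ≡ 252^2 = 63504 ≡ 112 (mod 283)
10^32 ≡ 112^2 = 12544 ≡ 92 (mod 283)
10^64 ≡ 92^2 = 8464 ≡ 257 (mod 283)
10^128 ≡ 257^2 = 66049 ≡ 110 (mod 283)
10^256 ≡ 110^2 = 12100 ≡ 214 (mod 283)
282 = 256 + 16 + 8 + 2 in binary powers of 2.
So 10^282 ≡ 214 · 112 · 252 · 100 ≡ 1 (mod 283).
Since the result is 1, base 10 gives no evidence that 283 is composite.

1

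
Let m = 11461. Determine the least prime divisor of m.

11461 is odd.
Digit sum 13, not divisible by 3.
Ends in 1: not divisible by 5.
7: 11461 = 7·1637 + 2
11: 11461 = 11·1041 + 10
13: 11461 = 13·881 + 8
17: 11461 = 17·674 + 3
19: 11461 = 19·603 + 4
23: 11461 = 23·498 + 7
29: 11461 = 29·395 + 6
31: 11461 = 31·369 + 22
37: 11461 = 37·309 + 28
41: 11461 = 41·279 + 22
43: 11461 = 43·266 + 23
47: 11461 = 47·243 + 40
53: 11461 = 53·216 + 13
59: 11461 = 59·194 + 15
61: 11461 = 61·187 + 54
67: 11461 = 67·171 + 4
71: 11461 = 71·161 + 30
73: 11461 = 73·157

73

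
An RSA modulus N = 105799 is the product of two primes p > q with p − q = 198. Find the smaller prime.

Since p = q + 198, we have 105799 = q(q + 198), so q² + 198q − 105799 = 0.
Discriminant: 198² + 4·105799 = 39204 + 423196 = 462400; √462400 = 680.
q = (−198 + 680)/2 = 241, and p = q + 198 = 439.
Check: 241 · 439 = 105799.

241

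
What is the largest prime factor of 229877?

229877 = 47 · 4891
4891 = 67 · 73
73 is prime.
So 229877 = 47 · 67 · 73; the largest prime factor is 73.

73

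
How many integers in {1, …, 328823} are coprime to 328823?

Factor: 328823 = 11 · 167 · 179.
φ(328823) = (11−1) · (167−1) · (179−1) = 10 · 166 · 178 = 295480.

295480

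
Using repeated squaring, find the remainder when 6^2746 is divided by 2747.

6^1 ≡ 6 (mod 2747)
6^2 ≡ 6^2 = 36 ≡ 36 (mod 2747)
6^4 ≡ 36^2 = 1296 ≡ 1296 (mod 2747)
6^8 ≡ 1296^2 = 1679616 ≡ 1199 (mod 2747)
6^16 ≡ 1199^2 = 1437601 ≡ 920 (mod 2747)
6^32 ≡ 920^2 = 846400 ≡ 324 (mod 2747)
6^64 ≡ 324^2 = 104976 ≡ 590 (mod 2747)
6^128 ≡ 590^2 = 348100 ≡ 1978 (mod 2747)
6^256 ≡ 1978^2 = 3912484 ≡ 756 (mod 2747)
6^512 ≡ 756^2 = 571536 ≡ 160 (mod 2747)
6^1024 ≡ 160^2 = 25600 ≡ 877 (mod 2747)
6^2048 ≡ 877^2 = 769129 ≡ 2716 (mod 2747)
2746 = 2048 + 512 + 128 + 32 + 16 + 8 + 2 in binary powers of 2.
So 6^2746 ≡ 2716 · 160 · 1978 · 324 · 920 · 1199 · 36 ≡ 412 (mod 2747).
Since 412 ≠ 1, base 6 is a Fermat witness: 2747 is composite.

412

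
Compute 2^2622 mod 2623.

2553

2^1 ≡ 2 (mod 2623)
2^2 ≡ 2^2 = 4 ≡ 4 (mod 2623)
2^4 ≡ 4^2 = 16 ≡ 16 (mod 2623)
2^8 ≡ 16^2 = 256 ≡ 256 (mod 2623)
2^16 ≡ 256^2 = 65536 ≡ 2584 (mod 2623)
2^32 ≡ 2584^2 = 6677056 ≡ 1521 (mod 2623)
2^64 ≡ 1521^2 = 2313441 ≡ 2578 (mod 2623)
2^128 ≡ 2578^2 = 6646084 ≡ 2025 (mod 2623)
2^256 ≡ 2025^2 = 4100625 ≡ 876 (mod 2623)
2^512 ≡ 876^2 = 767376 ≡ 1460 (mod 2623)
2^1024 ≡ 1460^2 = 2131600 ≡ 1724 (mod 2623)
2^2048 ≡ 1724^2 = 2972176 ≡ 317 (mod 2623)
2622 = 2048 + 512 + 32 + 16 + 8 + 4 + 2 in binary powers of 2.
So 2^2622 ≡ 317 · 1460 · 1521 · 2584 · 256 · 16 · 4 ≡ 2553 (mod 2623).
Since 2553 ≠ 1, base 2 is a Fermat witness: 2623 is composite.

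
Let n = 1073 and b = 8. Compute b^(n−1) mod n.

803

8^1 ≡ 8 (mod 1073)
8^2 ≡ 8^2 = 64 ≡ 64 (mod 1073)
8^4 ≡ 64^2 = 4096 ≡ 877 (mod 1073)
8^8 ≡ 877^2 = 769129 ≡ 861 (mod 1073)
8^16 ≡ 861^2 = 741321 ≡ 951 (mod 1073)
8^32 ≡ 951^2 = 904401 ≡ 935 (mod 1073)
8^64 ≡ 935^2 = 874225 ≡ 803 (mod 1073)
8^128 ≡ 803^2 = 644809 ≡ 1009 (mod 1073)
8^256 ≡ 1009^2 = 1018081 ≡ 877 (mod 1073)
8^512 ≡ 877^2 = 769129 ≡ 861 (mod 1073)
8^1024 ≡ 861^2 = 741321 ≡ 951 (mod 1073)
1072 = 1024 + 32 + 16 in binary powers of 2.
So 8^1072 ≡ 951 · 935 · 951 ≡ 803 (mod 1073).
Since 803 ≠ 1, base 8 is a Fermat witness: 1073 is composite.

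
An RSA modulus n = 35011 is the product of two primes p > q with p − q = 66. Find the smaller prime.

Since p = q + 66, we have 35011 = q(q + 66), so q² + 66q − 35011 = 0.
Discriminant: 66² + 4·35011 = 4356 + 140044 = 144400; √144400 = 380.
q = (−66 + 380)/2 = 157, and p = q + 66 = 223.
Check: 157 · 223 = 35011.

157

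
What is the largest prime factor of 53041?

53041 = 29 · 1829
1829 = 31 · 59
59 is prime.
So 53041 = 29 · 31 · 59; the largest prime factor is 59.

59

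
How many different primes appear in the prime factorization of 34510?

5

34510 = 2 · 17255
17255 = 5 · 3451
3451 = 7 · 493
493 = 17 · 29
34510 = 2 · 5 · 7 · 17 · 29, which has 5 distinct prime factors.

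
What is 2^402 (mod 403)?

376

2^1 ≡ 2 (mod 403)
2^2 ≡ 2^2 = 4 ≡ 4 (mod 403)
2^4 ≡ 4^2 = 16 ≡ 16 (mod 403)
2^8 ≡ 16^2 = 256 ≡ 256 (mod 403)
2^16 ≡ 256^2 = 65536 ≡ 250 (mod 403)
2^32 ≡ 250^2 = 62500 ≡ 35 (mod 403)
2^64 ≡ 35^2 = 1225 ≡ 16 (mod 403)
2^128 ≡ 16^2 = 256 ≡ 256 (mod 403)
2^256 ≡ 256^2 = 65536 ≡ 250 (mod 403)
402 = 256 + 128 + 16 + 2 in binary powers of 2.
So 2^402 ≡ 250 · 256 · 250 · 4 ≡ 376 (mod 403).
Since 376 ≠ 1, base 2 is a Fermat witness: 403 is composite.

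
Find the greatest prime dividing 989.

989 = 23 · 43
43 is prime.
So 989 = 23 · 43; the largest prime factor is 43.

43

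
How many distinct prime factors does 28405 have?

4

28405 = 5 · 5681
5681 = 13 · 437
437 = 19 · 23
28405 = 5 · 13 · 19 · 23, which has 4 distinct prime factors.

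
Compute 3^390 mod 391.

3^1 ≡ 3 (mod 391)
3^2 ≡ 3^2 = 9 ≡ 9 (mod 391)
3^4 ≡ 9^2 = 81 ≡ 81 (mod 391)
3^8 ≡ 81^2 = 6561 ≡ 305 (mod 391)
3^16 ≡ 305^2 = 93025 ≡ 358 (mod 391)
3^32 ≡ 358^2 = 128164 ≡ 307 (mod 391)
3^64 ≡ 307^2 = 94249 ≡ 18 (mod 391)
3^128 ≡ 18^2 = 324 ≡ 324 (mod 391)
3^256 ≡ 324^2 = 104976 ≡ 188 (mod 391)
390 = 256 + 128 + 4 + 2 in binary powers of 2.
So 3^390 ≡ 188 · 324 · 81 · 9 ≡ 151 (mod 391).
Since 151 ≠ 1, base 3 is a Fermat witness: 391 is composite.

151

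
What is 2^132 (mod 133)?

2^1 ≡ 2 (mod 133)
2^2 ≡ 2^2 = 4 ≡ 4 (mod 133)
2^4 ≡ 4^2 = 16 ≡ 16 (mod 133)
2^8 ≡ 16^2 = 256 ≡ 123 (mod 133)
2^16 ≡ 123^2 = 15129 ≡ 100 (mod 133)
2^32 ≡ 100^2 = 10000 ≡ 25 (mod 133)
2^64 ≡ 25^2 = 625 ≡ 93 (mod 133)
2^128 ≡ 93^2 = 8649 ≡ 4 (mod 133)
132 = 128 + 4 in binary powers of 2.
So 2^132 ≡ 4 · 16 ≡ 64 (mod 133).
Since 64 ≠ 1, base 2 is a Fermat witness: 133 is composite.

64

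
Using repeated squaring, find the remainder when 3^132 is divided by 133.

64

3^1 ≡ 3 (mod 133)
3^2 ≡ 3^2 = 9 ≡ 9 (mod 133)
3^4 ≡ 9^2 = 81 ≡ 81 (mod 133)
3^8 ≡ 81^2 = 6561 ≡ 44 (mod 133)
3^16 ≡ 44^2 = 1936 ≡ 74 (mod 133)
3^32 ≡ 74^2 = 5476 ≡ 23 (mod 133)
3^64 ≡ 23^2 = 529 ≡ 130 (mod 133)
3^128 ≡ 130^2 = 16900 ≡ 9 (mod 133)
132 = 128 + 4 in binary powers of 2.
So 3^132 ≡ 9 · 81 ≡ 64 (mod 133).
Since 64 ≠ 1, base 3 is a Fermat witness: 133 is composite.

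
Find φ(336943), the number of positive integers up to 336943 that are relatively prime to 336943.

321816

Factor: 336943 = 47 · 67 · 107.
φ(336943) = (47−1) · (67−1) · (107−1) = 46 · 66 · 106 = 321816.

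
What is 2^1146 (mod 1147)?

2^1 ≡ 2 (mod 1147)
2^2 ≡ 2^2 = 4 ≡ 4 (mod 1147)
2^4 ≡ 4^2 = 16 ≡ 16 (mod 1147)
2^8 ≡ 16^2 = 256 ≡ 256 (mod 1147)
2^16 ≡ 256^2 = 65536 ≡ 157 (mod 1147)
2^32 ≡ 157^2 = 24649 ≡ 562 (mod 1147)
2^64 ≡ 562^2 = 315844 ≡ 419 (mod 1147)
2^128 ≡ 419^2 = 175561 ≡ 70 (mod 1147)
2^256 ≡ 70^2 = 4900 ≡ 312 (mod 1147)
2^512 ≡ 312^2 = 97344 ≡ 996 (mod 1147)
2^1024 ≡ 996^2 = 992016 ≡ 1008 (mod 1147)
1146 = 1024 + 64 + 32 + 16 + 8 + 2 in binary powers of 2.
So 2^1146 ≡ 1008 · 419 · 562 · 157 · 256 · 4 ≡ 529 (mod 1147).
Since 529 ≠ 1, base 2 is a Fermat witness: 1147 is composite.

529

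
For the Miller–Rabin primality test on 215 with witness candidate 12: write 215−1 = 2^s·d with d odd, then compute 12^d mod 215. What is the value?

28

215 − 1 = 214 = 2^1 · 107, so d = 107.
12^1 ≡ 12 (mod 215)
12^2 ≡ 12^2 = 144 ≡ 144 (mod 215)
12^4 ≡ 144^2 = 20736 ≡ 96 (mod 215)
12^8 ≡ 96^2 = 9216 ≡ 186 (mod 215)
12^16 ≡ 186^2 = 34596 ≡ 196 (mod 215)
12^32 ≡ 196^2 = 38416 ≡ 146 (mod 215)
12^64 ≡ 146^2 = 21316 ≡ 31 (mod 215)
107 = 64 + 32 + 8 + 2 + 1 in binary powers of 2.
So 12^107 ≡ 31 · 146 · 186 · 144 · 12 ≡ 28 (mod 215).
Squaring chain: 28; never reaches −1, so base 12 is a Miller–Rabin witness that 215 is composite.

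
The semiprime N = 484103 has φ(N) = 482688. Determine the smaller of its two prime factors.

φ(n) = (p−1)(q−1) = n − (p+q) + 1, so p + q = 484103 − 482688 + 1 = 1416.
p and q are the roots of t² − 1416t + 484103 = 0.
Discriminant: 1416² − 4·484103 = 2005056 − 1936412 = 68644; √68644 = 262.
q = (1416 − 262)/2 = 577, p = (1416 + 262)/2 = 839.
Check: 577 · 839 = 484103.

577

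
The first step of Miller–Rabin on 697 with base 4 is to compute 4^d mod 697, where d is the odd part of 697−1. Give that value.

353

697 − 1 = 696 = 2^3 · 87, so d = 87.
4^1 ≡ 4 (mod 697)
4^2 ≡ 4^2 = 16 ≡ 16 (mod 697)
4^4 ≡ 16^2 = 256 ≡ 256 (mod 697)
4^8 ≡ 256^2 = 65536 ≡ 18 (mod 697)
4^16 ≡ 18^2 = 324 ≡ 324 (mod 697)
4^32 ≡ 324^2 = 104976 ≡ 426 (mod 697)
4^64 ≡ 426^2 = 181476 ≡ 256 (mod 697)
87 = 64 + 16 + 4 + 2 + 1 in binary powers of 2.
So 4^87 ≡ 256 · 324 · 256 · 16 · 4 ≡ 353 (mod 697).
Squaring chain: 353 → 543 → 18; never reaches −1, so base 4 is a Miller–Rabin witness that 697 is composite.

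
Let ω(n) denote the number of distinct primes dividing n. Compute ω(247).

247 = 13 · 19
247 = 13 · 19, which has 2 distinct prime factors.

2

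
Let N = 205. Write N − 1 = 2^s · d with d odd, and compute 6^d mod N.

205 − 1 = 204 = 2^2 · 51, so d = 51.
6^1 ≡ 6 (mod 205)
6^2 ≡ 6^2 = 36 ≡ 36 (mod 205)
6^4 ≡ 36^2 = 1296 ≡ 66 (mod 205)
6^8 ≡ 66^2 = 4356 ≡ 51 (mod 205)
6^16 ≡ 51^2 = 2601 ≡ 141 (mod 205)
6^32 ≡ 141^2 = 19881 ≡ 201 (mod 205)
51 = 32 + 16 + 2 + 1 in binary powers of 2.
So 6^51 ≡ 201 · 141 · 36 · 6 ≡ 151 (mod 205).
Squaring chain: 151 → 46; never reaches −1, so base 6 is a Miller–Rabin witness that 205 is composite.

151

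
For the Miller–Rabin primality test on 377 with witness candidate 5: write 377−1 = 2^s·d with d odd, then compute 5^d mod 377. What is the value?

377 − 1 = 376 = 2^3 · 47, so d = 47.
5^1 ≡ 5 (mod 377)
5^2 ≡ 5^2 = 25 ≡ 25 (mod 377)
5^4 ≡ 25^2 = 625 ≡ 248 (mod 377)
5^8 ≡ 248^2 = 61504 ≡ 53 (mod 377)
5^16 ≡ 53^2 = 2809 ≡ 170 (mod 377)
5^32 ≡ 170^2 = 28900 ≡ 248 (mod 377)
47 = 32 + 8 + 4 + 2 + 1 in binary powers of 2.
So 5^47 ≡ 248 · 53 · 248 · 25 · 5 ≡ 138 (mod 377).
Squaring chain: 138 → 194 → 313; never reaches −1, so base 5 is a Miller–Rabin witness that 377 is composite.

138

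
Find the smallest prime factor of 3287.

19

3287 is odd.
Digit sum 20, not divisible by 3.
Ends in 7: not divisible by 5.
7: 3287 = 7·469 + 4
11: 3287 = 11·298 + 9
13: 3287 = 13·252 + 11
17: 3287 = 17·193 + 6
19: 3287 = 19·173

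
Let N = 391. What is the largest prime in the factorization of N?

23

391 = 17 · 23
23 is prime.
So 391 = 17 · 23; the largest prime factor is 23.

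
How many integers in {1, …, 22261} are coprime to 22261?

Factor: 22261 = 113 · 197.
φ(22261) = (113−1) · (197−1) = 112 · 196 = 21952.

21952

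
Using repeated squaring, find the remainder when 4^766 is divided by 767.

4^1 ≡ 4 (mod 767)
4^2 ≡ 4^2 = 16 ≡ 16 (mod 767)
4^4 ≡ 16^2 = 256 ≡ 256 (mod 767)
4^8 ≡ 256^2 = 65536 ≡ 341 (mod 767)
4^16 ≡ 341^2 = 116281 ≡ 464 (mod 767)
4^32 ≡ 464^2 = 215296 ≡ 536 (mod 767)
4^64 ≡ 536^2 = 287296 ≡ 438 (mod 767)
4^128 ≡ 438^2 = 191844 ≡ 94 (mod 767)
4^256 ≡ 94^2 = 8836 ≡ 399 (mod 767)
4^512 ≡ 399^2 = 159201 ≡ 432 (mod 767)
766 = 512 + 128 + 64 + 32 + 16 + 8 + 4 + 2 in binary powers of 2.
So 4^766 ≡ 432 · 94 · 438 · 536 · 464 · 341 · 256 · 16 ≡ 35 (mod 767).
Since 35 ≠ 1, base 4 is a Fermat witness: 767 is composite.

35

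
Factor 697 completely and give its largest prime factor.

697 = 17 · 41
41 is prime.
So 697 = 17 · 41; the largest prime factor is 41.

41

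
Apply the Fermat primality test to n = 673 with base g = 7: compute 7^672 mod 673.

1

7^1 ≡ 7 (mod 673)
7^2 ≡ 7^2 = 49 ≡ 49 (mod 673)
7^4 ≡ 49^2 = 2401 ≡ 382 (mod 673)
7^8 ≡ 382^2 = 145924 ≡ 556 (mod 673)
7^16 ≡ 556^2 = 309136 ≡ 229 (mod 673)
7^32 ≡ 229^2 = 52441 ≡ 620 (mod 673)
7^64 ≡ 620^2 = 384400 ≡ 117 (mod 673)
7^128 ≡ 117^2 = 13689 ≡ 229 (mod 673)
7^256 ≡ 229^2 = 52441 ≡ 620 (mod 673)
7^512 ≡ 620^2 = 384400 ≡ 117 (mod 673)
672 = 512 + 128 + 32 in binary powers of 2.
So 7^672 ≡ 117 · 229 · 620 ≡ 1 (mod 673).
Since the result is 1, base 7 gives no evidence that 673 is composite.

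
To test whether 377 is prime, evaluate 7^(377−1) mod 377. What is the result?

74

7^1 ≡ 7 (mod 377)
7^2 ≡ 7^2 = 49 ≡ 49 (mod 377)
7^4 ≡ 49^2 = 2401 ≡ 139 (mod 377)
7^8 ≡ 139^2 = 19321 ≡ 94 (mod 377)
7^16 ≡ 94^2 = 8836 ≡ 165 (mod 377)
7^32 ≡ 165^2 = 27225 ≡ 81 (mod 377)
7^64 ≡ 81^2 = 6561 ≡ 152 (mod 377)
7^128 ≡ 152^2 = 23104 ≡ 107 (mod 377)
7^256 ≡ 107^2 = 11449 ≡ 139 (mod 377)
376 = 256 + 64 + 32 + 16 + 8 in binary powers of 2.
So 7^376 ≡ 139 · 152 · 81 · 165 · 94 ≡ 74 (mod 377).
Since 74 ≠ 1, base 7 is a Fermat witness: 377 is composite.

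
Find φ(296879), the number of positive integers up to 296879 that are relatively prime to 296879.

Factor: 296879 = 11 · 137 · 197.
φ(296879) = (11−1) · (137−1) · (197−1) = 10 · 136 · 196 = 266560.

266560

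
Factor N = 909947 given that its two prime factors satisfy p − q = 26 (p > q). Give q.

941

Since p = q + 26, we have 909947 = q(q + 26), so q² + 26q − 909947 = 0.
Discriminant: 26² + 4·909947 = 676 + 3639788 = 3640464; √3640464 = 1908.
q = (−26 + 1908)/2 = 941, and p = q + 26 = 967.
Check: 941 · 967 = 909947.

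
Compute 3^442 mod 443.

1

3^1 ≡ 3 (mod 443)
3^2 ≡ 3^2 = 9 ≡ 9 (mod 443)
3^4 ≡ 9^2 = 81 ≡ 81 (mod 443)
3^8 ≡ 81^2 = 6561 ≡ 359 (mod 443)
3^16 ≡ 359^2 = 128881 ≡ 411 (mod 443)
3^32 ≡ 411^2 = 168921 ≡ 138 (mod 443)
3^64 ≡ 138^2 = 19044 ≡ 438 (mod 443)
3^128 ≡ 438^2 = 191844 ≡ 25 (mod 443)
3^256 ≡ 25^2 = 625 ≡ 182 (mod 443)
442 = 256 + 128 + 32 + 16 + 8 + 2 in binary powers of 2.
So 3^442 ≡ 182 · 25 · 138 · 411 · 359 · 9 ≡ 1 (mod 443).
Since the result is 1, base 3 gives no evidence that 443 is composite.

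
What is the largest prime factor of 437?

437 = 19 · 23
23 is prime.
So 437 = 19 · 23; the largest prime factor is 23.

23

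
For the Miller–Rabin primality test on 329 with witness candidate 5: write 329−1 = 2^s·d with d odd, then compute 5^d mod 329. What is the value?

45

329 − 1 = 328 = 2^3 · 41, so d = 41.
5^1 ≡ 5 (mod 329)
5^2 ≡ 5^2 = 25 ≡ 25 (mod 329)
5^4 ≡ 25^2 = 625 ≡ 296 (mod 329)
5^8 ≡ 296^2 = 87616 ≡ 102 (mod 329)
5^16 ≡ 102^2 = 10404 ≡ 205 (mod 329)
5^32 ≡ 205^2 = 42025 ≡ 242 (mod 329)
41 = 32 + 8 + 1 in binary powers of 2.
So 5^41 ≡ 242 · 102 · 5 ≡ 45 (mod 329).
Squaring chain: 45 → 51 → 298; never reaches −1, so base 5 is a Miller–Rabin witness that 329 is composite.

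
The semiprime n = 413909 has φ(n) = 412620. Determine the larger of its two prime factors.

691

φ(n) = (p−1)(q−1) = n − (p+q) + 1, so p + q = 413909 − 412620 + 1 = 1290.
p and q are the roots of t² − 1290t + 413909 = 0.
Discriminant: 1290² − 4·413909 = 1664100 − 1655636 = 8464; √8464 = 92.
q = (1290 − 92)/2 = 599, p = (1290 + 92)/2 = 691.
Check: 599 · 691 = 413909.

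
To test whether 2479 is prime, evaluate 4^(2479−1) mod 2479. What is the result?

935

4^1 ≡ 4 (mod 2479)
4^2 ≡ 4^2 = 16 ≡ 16 (mod 2479)
4^4 ≡ 16^2 = 256 ≡ 256 (mod 2479)
4^8 ≡ 256^2 = 65536 ≡ 1082 (mod 2479)
4^16 ≡ 1082^2 = 1170724 ≡ 636 (mod 2479)
4^32 ≡ 636^2 = 404496 ≡ 419 (mod 2479)
4^64 ≡ 419^2 = 175561 ≡ 2031 (mod 2479)
4^128 ≡ 2031^2 = 4124961 ≡ 2384 (mod 2479)
4^256 ≡ 2384^2 = 5683456 ≡ 1588 (mod 2479)
4^512 ≡ 1588^2 = 2521744 ≡ 601 (mod 2479)
4^1024 ≡ 601^2 = 361201 ≡ 1746 (mod 2479)
4^2048 ≡ 1746^2 = 3048516 ≡ 1825 (mod 2479)
2478 = 2048 + 256 + 128 + 32 + 8 + 4 + 2 in binary powers of 2.
So 4^2478 ≡ 1825 · 1588 · 2384 · 419 · 1082 · 256 · 16 ≡ 935 (mod 2479).
Since 935 ≠ 1, base 4 is a Fermat witness: 2479 is composite.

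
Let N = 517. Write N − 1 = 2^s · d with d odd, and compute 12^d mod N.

517 − 1 = 516 = 2^2 · 129, so d = 129.
12^1 ≡ 12 (mod 517)
12^2 ≡ 12^2 = 144 ≡ 144 (mod 517)
12^4 ≡ 144^2 = 20736 ≡ 56 (mod 517)
12^8 ≡ 56^2 = 3136 ≡ 34 (mod 517)
12^16 ≡ 34^2 = 1156 ≡ 122 (mod 517)
12^32 ≡ 122^2 = 14884 ≡ 408 (mod 517)
12^64 ≡ 408^2 = 166464 ≡ 507 (mod 517)
12^128 ≡ 507^2 = 257049 ≡ 100 (mod 517)
129 = 128 + 1 in binary powers of 2.
So 12^129 ≡ 100 · 12 ≡ 166 (mod 517).
Squaring chain: 166 → 155; never reaches −1, so base 12 is a Miller–Rabin witness that 517 is composite.

166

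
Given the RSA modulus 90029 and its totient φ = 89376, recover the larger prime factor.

457

φ(n) = (p−1)(q−1) = n − (p+q) + 1, so p + q = 90029 − 89376 + 1 = 654.
p and q are the roots of t² − 654t + 90029 = 0.
Discriminant: 654² − 4·90029 = 427716 − 360116 = 67600; √67600 = 260.
q = (654 − 260)/2 = 197, p = (654 + 260)/2 = 457.
Check: 197 · 457 = 90029.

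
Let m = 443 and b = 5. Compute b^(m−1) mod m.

5^1 ≡ 5 (mod 443)
5^2 ≡ 5^2 = 25 ≡ 25 (mod 443)
5^4 ≡ 25^2 = 625 ≡ 182 (mod 443)
5^8 ≡ 182^2 = 33124 ≡ 342 (mod 443)
5^16 ≡ 342^2 = 116964 ≡ 12 (mod 443)
5^32 ≡ 12^2 = 144 ≡ 144 (mod 443)
5^64 ≡ 144^2 = 20736 ≡ 358 (mod 443)
5^128 ≡ 358^2 = 128164 ≡ 137 (mod 443)
5^256 ≡ 137^2 = 18769 ≡ 163 (mod 443)
442 = 256 + 128 + 32 + 16 + 8 + 2 in binary powers of 2.
So 5^442 ≡ 163 · 137 · 144 · 12 · 342 · 25 ≡ 1 (mod 443).
Since the result is 1, base 5 gives no evidence that 443 is composite.

1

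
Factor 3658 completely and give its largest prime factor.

3658 = 2 · 1829
1829 = 31 · 59
59 is prime.
So 3658 = 2 · 31 · 59; the largest prime factor is 59.

59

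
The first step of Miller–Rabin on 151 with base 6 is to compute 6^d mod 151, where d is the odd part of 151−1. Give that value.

150

151 − 1 = 150 = 2^1 · 75, so d = 75.
6^1 ≡ 6 (mod 151)
6^2 ≡ 6^2 = 36 ≡ 36 (mod 151)
6^4 ≡ 36^2 = 1296 ≡ 88 (mod 151)
6^8 ≡ 88^2 = 7744 ≡ 43 (mod 151)
6^16 ≡ 43^2 = 1849 ≡ 37 (mod 151)
6^32 ≡ 37^2 = 1369 ≡ 10 (mod 151)
6^64 ≡ 10^2 = 100 ≡ 100 (mod 151)
75 = 64 + 8 + 2 + 1 in binary powers of 2.
So 6^75 ≡ 100 · 43 · 36 · 6 ≡ 150 (mod 151).
Since 6^d ≡ 150 (mod 151), base 6 does not prove 151 composite.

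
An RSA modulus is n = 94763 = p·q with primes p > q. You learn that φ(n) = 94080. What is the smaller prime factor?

193

φ(n) = (p−1)(q−1) = n − (p+q) + 1, so p + q = 94763 − 94080 + 1 = 684.
p and q are the roots of t² − 684t + 94763 = 0.
Discriminant: 684² − 4·94763 = 467856 − 379052 = 88804; √88804 = 298.
q = (684 − 298)/2 = 193, p = (684 + 298)/2 = 491.
Check: 193 · 491 = 94763.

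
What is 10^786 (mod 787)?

10^1 ≡ 10 (mod 787)
10^2 ≡ 10^2 = 100 ≡ 100 (mod 787)
10^4 ≡ 100^2 = 10000 ≡ 556 (mod 787)
10^8 ≡ 556^2 = 309136 ≡ 632 (mod 787)
10^16 ≡ 632^2 = 399424 ≡ 415 (mod 787)
10^32 ≡ 415^2 = 172225 ≡ 659 (mod 787)
10^64 ≡ 659^2 = 434281 ≡ 644 (mod 787)
10^128 ≡ 644^2 = 414736 ≡ 774 (mod 787)
10^256 ≡ 774^2 = 599076 ≡ 169 (mod 787)
10^512 ≡ 169^2 = 28561 ≡ 229 (mod 787)
786 = 512 + 256 + 16 + 2 in binary powers of 2.
So 10^786 ≡ 229 · 169 · 415 · 100 ≡ 1 (mod 787).
Since the result is 1, base 10 gives no evidence that 787 is composite.

1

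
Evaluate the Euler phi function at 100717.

92400

Factor: 100717 = 23 · 29 · 151.
φ(100717) = (23−1) · (29−1) · (151−1) = 22 · 28 · 150 = 92400.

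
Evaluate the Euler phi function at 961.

930

Factor: 961 = 31^2.
φ(961) = 31^1·(31−1) = 930.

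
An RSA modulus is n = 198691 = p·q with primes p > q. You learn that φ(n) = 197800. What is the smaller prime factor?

φ(n) = (p−1)(q−1) = n − (p+q) + 1, so p + q = 198691 − 197800 + 1 = 892.
p and q are the roots of t² − 892t + 198691 = 0.
Discriminant: 892² − 4·198691 = 795664 − 794764 = 900; √900 = 30.
q = (892 − 30)/2 = 431, p = (892 + 30)/2 = 461.
Check: 431 · 461 = 198691.

431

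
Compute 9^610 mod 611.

191

9^1 ≡ 9 (mod 611)
9^2 ≡ 9^2 = 81 ≡ 81 (mod 611)
9^4 ≡ 81^2 = 6561 ≡ 451 (mod 611)
9^8 ≡ 451^2 = 203401 ≡ 549 (mod 611)
9^16 ≡ 549^2 = 301401 ≡ 178 (mod 611)
9^32 ≡ 178^2 = 31684 ≡ 523 (mod 611)
9^64 ≡ 523^2 = 273529 ≡ 412 (mod 611)
9^128 ≡ 412^2 = 169744 ≡ 497 (mod 611)
9^256 ≡ 497^2 = 247009 ≡ 165 (mod 611)
9^512 ≡ 165^2 = 27225 ≡ 341 (mod 611)
610 = 512 + 64 + 32 + 2 in binary powers of 2.
So 9^610 ≡ 341 · 412 · 523 · 81 ≡ 191 (mod 611).
Since 191 ≠ 1, base 9 is a Fermat witness: 611 is composite.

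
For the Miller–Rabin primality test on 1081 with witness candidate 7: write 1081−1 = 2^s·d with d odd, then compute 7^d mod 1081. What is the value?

366

1081 − 1 = 1080 = 2^3 · 135, so d = 135.
7^1 ≡ 7 (mod 1081)
7^2 ≡ 7^2 = 49 ≡ 49 (mod 1081)
7^4 ≡ 49^2 = 2401 ≡ 239 (mod 1081)
7^8 ≡ 239^2 = 57121 ≡ 909 (mod 1081)
7^16 ≡ 909^2 = 826281 ≡ 397 (mod 1081)
7^32 ≡ 397^2 = 157609 ≡ 864 (mod 1081)
7^64 ≡ 864^2 = 746496 ≡ 606 (mod 1081)
7^128 ≡ 606^2 = 367236 ≡ 777 (mod 1081)
135 = 128 + 4 + 2 + 1 in binary powers of 2.
So 7^135 ≡ 777 · 239 · 49 · 7 ≡ 366 (mod 1081).
Squaring chain: 366 → 993 → 177; never reaches −1, so base 7 is a Miller–Rabin witness that 1081 is composite.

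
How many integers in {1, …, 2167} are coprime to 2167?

1960

Factor: 2167 = 11 · 197.
φ(2167) = (11−1) · (197−1) = 10 · 196 = 1960.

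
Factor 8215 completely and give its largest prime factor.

8215 = 5 · 1643
1643 = 31 · 53
53 is prime.
So 8215 = 5 · 31 · 53; the largest prime factor is 53.

53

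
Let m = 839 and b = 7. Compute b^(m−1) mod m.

1

7^1 ≡ 7 (mod 839)
7^2 ≡ 7^2 = 49 ≡ 49 (mod 839)
7^4 ≡ 49^2 = 2401 ≡ 723 (mod 839)
7^8 ≡ 723^2 = 522729 ≡ 32 (mod 839)
7^16 ≡ 32^2 = 1024 ≡ 185 (mod 839)
7^32 ≡ 185^2 = 34225 ≡ 665 (mod 839)
7^64 ≡ 665^2 = 442225 ≡ 72 (mod 839)
7^128 ≡ 72^2 = 5184 ≡ 150 (mod 839)
7^256 ≡ 150^2 = 22500 ≡ 686 (mod 839)
7^512 ≡ 686^2 = 470596 ≡ 756 (mod 839)
838 = 512 + 256 + 64 + 4 + 2 in binary powers of 2.
So 7^838 ≡ 756 · 686 · 72 · 723 · 49 ≡ 1 (mod 839).
Since the result is 1, base 7 gives no evidence that 839 is composite.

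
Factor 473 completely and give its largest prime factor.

43

473 = 11 · 43
43 is prime.
So 473 = 11 · 43; the largest prime factor is 43.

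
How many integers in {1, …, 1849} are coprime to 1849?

1806

Factor: 1849 = 43^2.
φ(1849) = 43^1·(43−1) = 1806.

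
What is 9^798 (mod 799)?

225

9^1 ≡ 9 (mod 799)
9^2 ≡ 9^2 = 81 ≡ 81 (mod 799)
9^4 ≡ 81^2 = 6561 ≡ 169 (mod 799)
9^8 ≡ 169^2 = 28561 ≡ 596 (mod 799)
9^16 ≡ 596^2 = 355216 ≡ 460 (mod 799)
9^32 ≡ 460^2 = 211600 ≡ 664 (mod 799)
9^64 ≡ 664^2 = 440896 ≡ 647 (mod 799)
9^128 ≡ 647^2 = 418609 ≡ 732 (mod 799)
9^256 ≡ 732^2 = 535824 ≡ 494 (mod 799)
9^512 ≡ 494^2 = 244036 ≡ 341 (mod 799)
798 = 512 + 256 + 16 + 8 + 4 + 2 in binary powers of 2.
So 9^798 ≡ 341 · 494 · 460 · 596 · 169 · 81 ≡ 225 (mod 799).
Since 225 ≠ 1, base 9 is a Fermat witness: 799 is composite.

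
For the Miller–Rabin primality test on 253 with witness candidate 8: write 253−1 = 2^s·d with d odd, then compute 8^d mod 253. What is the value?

253 − 1 = 252 = 2^2 · 63, so d = 63.
8^1 ≡ 8 (mod 253)
8^2 ≡ 8^2 = 64 ≡ 64 (mod 253)
8^4 ≡ 64^2 = 4096 ≡ 48 (mod 253)
8^8 ≡ 48^2 = 2304 ≡ 27 (mod 253)
8^16 ≡ 27^2 = 729 ≡ 223 (mod 253)
8^32 ≡ 223^2 = 49729 ≡ 141 (mod 253)
63 = 32 + 16 + 8 + 4 + 2 + 1 in binary powers of 2.
So 8^63 ≡ 141 · 223 · 27 · 48 · 64 · 8 ≡ 50 (mod 253).
Squaring chain: 50 → 223; never reaches −1, so base 8 is a Miller–Rabin witness that 253 is composite.

50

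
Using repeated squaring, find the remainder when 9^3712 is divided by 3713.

3390

9^1 ≡ 9 (mod 3713)
9^2 ≡ 9^2 = 81 ≡ 81 (mod 3713)
9^4 ≡ 81^2 = 6561 ≡ 2848 (mod 3713)
9^8 ≡ 2848^2 = 8111104 ≡ 1912 (mod 3713)
9^16 ≡ 1912^2 = 3655744 ≡ 2152 (mod 3713)
9^32 ≡ 2152^2 = 4631104 ≡ 993 (mod 3713)
9^64 ≡ 993^2 = 986049 ≡ 2104 (mod 3713)
9^128 ≡ 2104^2 = 4426816 ≡ 920 (mod 3713)
9^256 ≡ 920^2 = 846400 ≡ 3549 (mod 3713)
9^512 ≡ 3549^2 = 12595401 ≡ 905 (mod 3713)
9^1024 ≡ 905^2 = 819025 ≡ 2165 (mod 3713)
9^2048 ≡ 2165^2 = 4687225 ≡ 1419 (mod 3713)
3712 = 2048 + 1024 + 512 + 128 in binary powers of 2.
So 9^3712 ≡ 1419 · 2165 · 905 · 920 ≡ 3390 (mod 3713).
Since 3390 ≠ 1, base 9 is a Fermat witness: 3713 is composite.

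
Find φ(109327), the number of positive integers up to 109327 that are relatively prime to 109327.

100224

Factor: 109327 = 17 · 59 · 109.
φ(109327) = (17−1) · (59−1) · (109−1) = 16 · 58 · 108 = 100224.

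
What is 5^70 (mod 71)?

1

5^1 ≡ 5 (mod 71)
5^2 ≡ 5^2 = 25 ≡ 25 (mod 71)
5^4 ≡ 25^2 = 625 ≡ 57 (mod 71)
5^8 ≡ 57^2 = 3249 ≡ 54 (mod 71)
5^16 ≡ 54^2 = 2916 ≡ 5 (mod 71)
5^32 ≡ 5^2 = 25 ≡ 25 (mod 71)
5^64 ≡ 25^2 = 625 ≡ 57 (mod 71)
70 = 64 + 4 + 2 in binary powers of 2.
So 5^70 ≡ 57 · 57 · 25 ≡ 1 (mod 71).
Since the result is 1, base 5 gives no evidence that 71 is composite.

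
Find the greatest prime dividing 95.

19

95 = 5 · 19
19 is prime.
So 95 = 5 · 19; the largest prime factor is 19.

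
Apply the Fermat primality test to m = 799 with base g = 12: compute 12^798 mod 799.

12^1 ≡ 12 (mod 799)
12^2 ≡ 12^2 = 144 ≡ 144 (mod 799)
12^4 ≡ 144^2 = 20736 ≡ 761 (mod 799)
12^8 ≡ 761^2 = 579121 ≡ 645 (mod 799)
12^16 ≡ 645^2 = 416025 ≡ 545 (mod 799)
12^32 ≡ 545^2 = 297025 ≡ 596 (mod 799)
12^64 ≡ 596^2 = 355216 ≡ 460 (mod 799)
12^128 ≡ 460^2 = 211600 ≡ 664 (mod 799)
12^256 ≡ 664^2 = 440896 ≡ 647 (mod 799)
12^512 ≡ 647^2 = 418609 ≡ 732 (mod 799)
798 = 512 + 256 + 16 + 8 + 4 + 2 in binary powers of 2.
So 12^798 ≡ 732 · 647 · 545 · 645 · 761 · 144 ≡ 780 (mod 799).
Since 780 ≠ 1, base 12 is a Fermat witness: 799 is composite.

780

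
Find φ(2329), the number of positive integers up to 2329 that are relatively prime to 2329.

2176

Factor: 2329 = 17 · 137.
φ(2329) = (17−1) · (137−1) = 16 · 136 = 2176.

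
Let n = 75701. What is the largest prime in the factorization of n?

75701 = 17 · 4453
4453 = 61 · 73
73 is prime.
So 75701 = 17 · 61 · 73; the largest prime factor is 73.

73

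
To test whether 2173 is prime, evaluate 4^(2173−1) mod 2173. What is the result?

1533

4^1 ≡ 4 (mod 2173)
4^2 ≡ 4^2 = 16 ≡ 16 (mod 2173)
4^4 ≡ 16^2 = 256 ≡ 256 (mod 2173)
4^8 ≡ 256^2 = 65536 ≡ 346 (mod 2173)
4^16 ≡ 346^2 = 119716 ≡ 201 (mod 2173)
4^32 ≡ 201^2 = 40401 ≡ 1287 (mod 2173)
4^64 ≡ 1287^2 = 1656369 ≡ 543 (mod 2173)
4^128 ≡ 543^2 = 294849 ≡ 1494 (mod 2173)
4^256 ≡ 1494^2 = 2232036 ≡ 365 (mod 2173)
4^512 ≡ 365^2 = 133225 ≡ 672 (mod 2173)
4^1024 ≡ 672^2 = 451584 ≡ 1773 (mod 2173)
4^2048 ≡ 1773^2 = 3143529 ≡ 1371 (mod 2173)
2172 = 2048 + 64 + 32 + 16 + 8 + 4 in binary powers of 2.
So 4^2172 ≡ 1371 · 543 · 1287 · 201 · 346 · 256 ≡ 1533 (mod 2173).
Since 1533 ≠ 1, base 4 is a Fermat witness: 2173 is composite.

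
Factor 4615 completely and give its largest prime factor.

4615 = 5 · 923
923 = 13 · 71
71 is prime.
So 4615 = 5 · 13 · 71; the largest prime factor is 71.

71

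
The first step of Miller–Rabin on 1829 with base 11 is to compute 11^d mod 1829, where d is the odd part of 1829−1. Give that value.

974

1829 − 1 = 1828 = 2^2 · 457, so d = 457.
11^1 ≡ 11 (mod 1829)
11^2 ≡ 11^2 = 121 ≡ 121 (mod 1829)
11^4 ≡ 121^2 = 14641 ≡ 9 (mod 1829)
11^8 ≡ 9^2 = 81 ≡ 81 (mod 1829)
11^16 ≡ 81^2 = 6561 ≡ 1074 (mod 1829)
11^32 ≡ 1074^2 = 1153476 ≡ 1206 (mod 1829)
11^64 ≡ 1206^2 = 1454436 ≡ 381 (mod 1829)
11^128 ≡ 381^2 = 145161 ≡ 670 (mod 1829)
11^256 ≡ 670^2 = 448900 ≡ 795 (mod 1829)
457 = 256 + 128 + 64 + 8 + 1 in binary powers of 2.
So 11^457 ≡ 795 · 670 · 381 · 81 · 11 ≡ 974 (mod 1829).
Squaring chain: 974 → 1254; never reaches −1, so base 11 is a Miller–Rabin witness that 1829 is composite.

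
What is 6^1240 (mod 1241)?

6^1 ≡ 6 (mod 1241)
6^2 ≡ 6^2 = 36 ≡ 36 (mod 1241)
6^4 ≡ 36^2 = 1296 ≡ 55 (mod 1241)
6^8 ≡ 55^2 = 3025 ≡ 543 (mod 1241)
6^16 ≡ 543^2 = 294849 ≡ 732 (mod 1241)
6^32 ≡ 732^2 = 535824 ≡ 953 (mod 1241)
6^64 ≡ 953^2 = 908209 ≡ 1038 (mod 1241)
6^128 ≡ 1038^2 = 1077444 ≡ 256 (mod 1241)
6^256 ≡ 256^2 = 65536 ≡ 1004 (mod 1241)
6^512 ≡ 1004^2 = 1008016 ≡ 324 (mod 1241)
6^1024 ≡ 324^2 = 104976 ≡ 732 (mod 1241)
1240 = 1024 + 128 + 64 + 16 + 8 in binary powers of 2.
So 6^1240 ≡ 732 · 256 · 1038 · 732 · 543 ≡ 951 (mod 1241).
Since 951 ≠ 1, base 6 is a Fermat witness: 1241 is composite.

951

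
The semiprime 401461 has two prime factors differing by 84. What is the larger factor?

Since p = q + 84, we have 401461 = q(q + 84), so q² + 84q − 401461 = 0.
Discriminant: 84² + 4·401461 = 7056 + 1605844 = 1612900; √1612900 = 1270.
q = (−84 + 1270)/2 = 593, and p = q + 84 = 677.
Check: 593 · 677 = 401461.

677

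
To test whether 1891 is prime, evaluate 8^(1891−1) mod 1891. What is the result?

1768

8^1 ≡ 8 (mod 1891)
8^2 ≡ 8^2 = 64 ≡ 64 (mod 1891)
8^4 ≡ 64^2 = 4096 ≡ 314 (mod 1891)
8^8 ≡ 314^2 = 98596 ≡ 264 (mod 1891)
8^16 ≡ 264^2 = 69696 ≡ 1620 (mod 1891)
8^32 ≡ 1620^2 = 2624400 ≡ 1583 (mod 1891)
8^64 ≡ 1583^2 = 2505889 ≡ 314 (mod 1891)
8^128 ≡ 314^2 = 98596 ≡ 264 (mod 1891)
8^256 ≡ 264^2 = 69696 ≡ 1620 (mod 1891)
8^512 ≡ 1620^2 = 2624400 ≡ 1583 (mod 1891)
8^1024 ≡ 1583^2 = 2505889 ≡ 314 (mod 1891)
1890 = 1024 + 512 + 256 + 64 + 32 + 2 in binary powers of 2.
So 8^1890 ≡ 314 · 1583 · 1620 · 314 · 1583 · 64 ≡ 1768 (mod 1891).
Since 1768 ≠ 1, base 8 is a Fermat witness: 1891 is composite.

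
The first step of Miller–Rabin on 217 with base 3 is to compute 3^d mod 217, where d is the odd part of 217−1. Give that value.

217 − 1 = 216 = 2^3 · 27, so d = 27.
3^1 ≡ 3 (mod 217)
3^2 ≡ 3^2 = 9 ≡ 9 (mod 217)
3^4 ≡ 9^2 = 81 ≡ 81 (mod 217)
3^8 ≡ 81^2 = 6561 ≡ 51 (mod 217)
3^16 ≡ 51^2 = 2601 ≡ 214 (mod 217)
27 = 16 + 8 + 2 + 1 in binary powers of 2.
So 3^27 ≡ 214 · 51 · 9 · 3 ≡ 209 (mod 217).
Squaring chain: 209 → 64 → 190; never reaches −1, so base 3 is a Miller–Rabin witness that 217 is composite.

209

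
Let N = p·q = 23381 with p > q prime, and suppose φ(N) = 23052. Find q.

φ(n) = (p−1)(q−1) = n − (p+q) + 1, so p + q = 23381 − 23052 + 1 = 330.
p and q are the roots of t² − 330t + 23381 = 0.
Discriminant: 330² − 4·23381 = 108900 − 93524 = 15376; √15376 = 124.
q = (330 − 124)/2 = 103, p = (330 + 124)/2 = 227.
Check: 103 · 227 = 23381.

103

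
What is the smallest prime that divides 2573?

2573 is odd.
Digit sum 17, not divisible by 3.
Ends in 3: not divisible by 5.
7: 2573 = 7·367 + 4
11: 2573 = 11·233 + 10
13: 2573 = 13·197 + 12
17: 2573 = 17·151 + 6
19: 2573 = 19·135 + 8
23: 2573 = 23·111 + 20
29: 2573 = 29·88 + 21
31: 2573 = 31·83

31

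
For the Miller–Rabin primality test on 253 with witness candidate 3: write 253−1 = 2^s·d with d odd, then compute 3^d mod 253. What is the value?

236

253 − 1 = 252 = 2^2 · 63, so d = 63.
3^1 ≡ 3 (mod 253)
3^2 ≡ 3^2 = 9 ≡ 9 (mod 253)
3^4 ≡ 9^2 = 81 ≡ 81 (mod 253)
3^8 ≡ 81^2 = 6561 ≡ 236 (mod 253)
3^16 ≡ 236^2 = 55696 ≡ 36 (mod 253)
3^32 ≡ 36^2 = 1296 ≡ 31 (mod 253)
63 = 32 + 16 + 8 + 4 + 2 + 1 in binary powers of 2.
So 3^63 ≡ 31 · 36 · 236 · 81 · 9 · 3 ≡ 236 (mod 253).
Squaring chain: 236 → 36; never reaches −1, so base 3 is a Miller–Rabin witness that 253 is composite.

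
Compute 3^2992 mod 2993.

3^1 ≡ 3 (mod 2993)
3^2 ≡ 3^2 = 9 ≡ 9 (mod 2993)
3^4 ≡ 9^2 = 81 ≡ 81 (mod 2993)
3^8 ≡ 81^2 = 6561 ≡ 575 (mod 2993)
3^16 ≡ 575^2 = 330625 ≡ 1395 (mod 2993)
3^32 ≡ 1395^2 = 1946025 ≡ 575 (mod 2993)
3^64 ≡ 575^2 = 330625 ≡ 1395 (mod 2993)
3^128 ≡ 1395^2 = 1946025 ≡ 575 (mod 2993)
3^256 ≡ 575^2 = 330625 ≡ 1395 (mod 2993)
3^512 ≡ 1395^2 = 1946025 ≡ 575 (mod 2993)
3^1024 ≡ 575^2 = 330625 ≡ 1395 (mod 2993)
3^2048 ≡ 1395^2 = 1946025 ≡ 575 (mod 2993)
2992 = 2048 + 512 + 256 + 128 + 32 + 16 in binary powers of 2.
So 3^2992 ≡ 575 · 575 · 1395 · 575 · 575 · 1395 ≡ 1395 (mod 2993).
Since 1395 ≠ 1, base 3 is a Fermat witness: 2993 is composite.

1395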